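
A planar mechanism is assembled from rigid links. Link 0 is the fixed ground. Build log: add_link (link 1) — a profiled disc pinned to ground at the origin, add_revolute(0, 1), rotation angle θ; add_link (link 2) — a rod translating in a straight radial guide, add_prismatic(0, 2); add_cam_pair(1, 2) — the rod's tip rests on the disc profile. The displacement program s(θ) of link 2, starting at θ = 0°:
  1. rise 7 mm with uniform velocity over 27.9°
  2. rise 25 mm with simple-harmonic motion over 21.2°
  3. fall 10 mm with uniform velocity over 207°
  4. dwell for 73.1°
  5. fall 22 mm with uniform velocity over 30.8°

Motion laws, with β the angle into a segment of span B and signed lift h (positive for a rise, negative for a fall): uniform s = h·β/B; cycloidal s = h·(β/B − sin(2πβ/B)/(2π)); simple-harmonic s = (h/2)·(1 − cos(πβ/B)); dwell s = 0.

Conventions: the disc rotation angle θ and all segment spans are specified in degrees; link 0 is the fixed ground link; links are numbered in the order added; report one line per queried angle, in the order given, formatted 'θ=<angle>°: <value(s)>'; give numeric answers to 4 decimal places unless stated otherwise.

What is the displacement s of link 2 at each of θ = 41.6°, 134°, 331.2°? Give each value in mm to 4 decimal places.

seg 1 [0°–27.9°] uniform, h=7: full span → s += 7 → s = 7.0000
seg 2 [27.9°–49.1°] simple-harmonic, h=25: θ=41.6° here. β=13.7, B=21.2. 25/2·(1 − cos(π·0.6462)) = 18.0424 → s = 25.0424
seg 2 [27.9°–49.1°] simple-harmonic, h=25: full span → s += 25 → s = 32.0000
seg 3 [49.1°–256.1°] uniform, h=-10: θ=134° here. β=84.9, B=207. -10·84.9/207 = -4.1014 → s = 27.8986
seg 3 [49.1°–256.1°] uniform, h=-10: full span → s += -10 → s = 22.0000
seg 4 [256.1°–329.2°] dwell: s stays 22.0000
seg 5 [329.2°–360°] uniform, h=-22: θ=331.2° here. β=2, B=30.8. -22·2/30.8 = -1.4286 → s = 20.5714

θ=41.6°: 25.0424
θ=134°: 27.8986
θ=331.2°: 20.5714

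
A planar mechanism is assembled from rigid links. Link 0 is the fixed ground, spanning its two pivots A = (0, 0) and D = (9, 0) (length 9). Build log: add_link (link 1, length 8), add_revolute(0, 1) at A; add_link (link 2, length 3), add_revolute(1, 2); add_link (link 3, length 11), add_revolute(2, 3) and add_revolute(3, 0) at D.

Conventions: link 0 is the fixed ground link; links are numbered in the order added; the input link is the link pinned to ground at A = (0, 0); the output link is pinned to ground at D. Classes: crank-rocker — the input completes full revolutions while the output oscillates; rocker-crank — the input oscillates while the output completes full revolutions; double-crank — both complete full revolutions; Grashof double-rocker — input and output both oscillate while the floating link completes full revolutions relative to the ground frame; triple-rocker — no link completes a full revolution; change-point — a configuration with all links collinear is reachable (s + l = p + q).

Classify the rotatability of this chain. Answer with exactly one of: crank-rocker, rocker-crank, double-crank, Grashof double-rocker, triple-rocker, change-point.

lengths: ground=9, input=8, coupler=3, output=11
sorted: s=3 (shortest), l=11 (longest), p+q=17
s + l = 14 vs p + q = 17
s + l < p + q (Grashof) with shortest = coupler link → Grashof double-rocker

Grashof double-rocker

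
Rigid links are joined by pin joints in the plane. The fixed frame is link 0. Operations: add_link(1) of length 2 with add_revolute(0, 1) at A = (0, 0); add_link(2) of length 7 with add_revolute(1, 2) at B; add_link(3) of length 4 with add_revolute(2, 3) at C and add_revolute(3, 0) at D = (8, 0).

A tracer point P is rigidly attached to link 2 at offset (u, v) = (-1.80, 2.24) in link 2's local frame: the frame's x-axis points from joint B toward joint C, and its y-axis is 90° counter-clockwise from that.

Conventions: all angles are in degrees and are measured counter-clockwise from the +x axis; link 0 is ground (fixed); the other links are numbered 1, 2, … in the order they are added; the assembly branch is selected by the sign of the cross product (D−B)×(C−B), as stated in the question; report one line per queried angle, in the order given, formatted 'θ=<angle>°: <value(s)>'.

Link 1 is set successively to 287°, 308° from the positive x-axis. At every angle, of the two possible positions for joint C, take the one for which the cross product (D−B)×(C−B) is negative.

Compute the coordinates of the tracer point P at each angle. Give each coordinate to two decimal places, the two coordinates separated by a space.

A=(0,0), D=(8.00,0)
θ=287°: B = A + 2.00·(cos287°, sin287°) = (0.5847, -1.9126)
θ=287°: |BD| = 7.6579
θ=287°: circle(B,7.00) ∩ circle(D,4.00): a=5.9836, h=3.6327
θ=287°:   candidates: C₊=(5.4714,3.0994) cross=27.819; C₋=(7.2860,-3.9358) cross=-27.819
θ=287°:   branch - wants cross < 0 → take C=(7.2860,-3.9358) (cross=-27.819)
θ=287°: ex = (C−B)/|BC| = (0.9573,-0.2890); ey = (0.2890,0.9573)
θ=287°: P = B + -1.80·ex + 2.24·ey = (-0.4910,0.7520)
θ=308°: B = A + 2.00·(cos308°, sin308°) = (1.2313, -1.5760)
θ=308°: |BD| = 6.9497
θ=308°: circle(B,7.00) ∩ circle(D,4.00): a=5.8491, h=3.8456
θ=308°:   candidates: C₊=(6.0559,3.4958) cross=26.726; C₋=(7.8001,-3.9950) cross=-26.726
θ=308°:   branch - wants cross < 0 → take C=(7.8001,-3.9950) (cross=-26.726)
θ=308°: ex = (C−B)/|BC| = (0.9384,-0.3456); ey = (0.3456,0.9384)
θ=308°: P = B + -1.80·ex + 2.24·ey = (0.3163,1.1480)

θ=287°: -0.49 0.75
θ=308°: 0.32 1.15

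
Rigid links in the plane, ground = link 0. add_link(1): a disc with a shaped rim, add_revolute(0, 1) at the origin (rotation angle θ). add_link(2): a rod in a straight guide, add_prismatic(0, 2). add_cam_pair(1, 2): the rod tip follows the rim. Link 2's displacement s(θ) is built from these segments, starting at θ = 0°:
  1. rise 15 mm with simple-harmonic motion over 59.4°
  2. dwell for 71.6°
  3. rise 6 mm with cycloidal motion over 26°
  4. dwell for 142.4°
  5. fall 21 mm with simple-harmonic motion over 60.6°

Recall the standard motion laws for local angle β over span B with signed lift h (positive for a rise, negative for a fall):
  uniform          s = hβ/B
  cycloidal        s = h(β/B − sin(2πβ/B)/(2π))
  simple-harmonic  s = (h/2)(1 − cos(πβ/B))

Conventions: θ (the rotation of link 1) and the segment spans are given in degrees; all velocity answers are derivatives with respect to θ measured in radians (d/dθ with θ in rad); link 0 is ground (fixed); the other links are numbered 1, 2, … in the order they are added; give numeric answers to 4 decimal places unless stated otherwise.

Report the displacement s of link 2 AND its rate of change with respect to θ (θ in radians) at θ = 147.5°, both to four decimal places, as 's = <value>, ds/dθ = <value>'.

segment 1 (0° to 59.4°, simple-harmonic, h = 15) is passed completely: s = 0.0000 + (15) = 15.0000
segment 2 (59.4° to 131°, dwell): s unchanged at 15.0000
θ = 147.5° falls in segment 3 (131° to 157°, cycloidal, h = 6): β = 147.5 − 131 = 16.5°, B = 26°; Δs = 6·(0.6346 − sin(2π·0.6346)/(2π)) = 4.5225; s = 15.0000 + 4.5225 = 19.5225
velocity in seg [131°–157°] (cycloidal), θ in radians: β = 16.5° = 0.2880 rad, B = 26° = 0.4538 rad; ds/dθ = (h/B)(1 − cos(2πβ/B)) = (6/0.4538)(1 − cos(2π·0.6346)) = 21.989979 mm/rad

s = 19.5225, ds/dθ = 21.9900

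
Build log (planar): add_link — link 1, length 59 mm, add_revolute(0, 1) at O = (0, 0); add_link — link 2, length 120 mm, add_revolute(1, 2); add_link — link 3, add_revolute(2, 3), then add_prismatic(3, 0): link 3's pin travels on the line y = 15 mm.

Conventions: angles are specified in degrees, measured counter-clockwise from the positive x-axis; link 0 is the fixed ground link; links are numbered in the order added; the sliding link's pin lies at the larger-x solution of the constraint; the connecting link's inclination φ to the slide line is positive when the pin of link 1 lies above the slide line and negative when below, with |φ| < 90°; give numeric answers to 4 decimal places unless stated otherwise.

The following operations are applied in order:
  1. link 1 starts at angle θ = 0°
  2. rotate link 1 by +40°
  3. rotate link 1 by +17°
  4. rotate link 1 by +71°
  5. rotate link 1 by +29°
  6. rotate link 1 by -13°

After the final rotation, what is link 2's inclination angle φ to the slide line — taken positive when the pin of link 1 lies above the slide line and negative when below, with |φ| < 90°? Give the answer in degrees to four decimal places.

geometry: r = 59 mm, L = 120 mm, e = 15 mm; θ starts at 0°
rotate link 1 by +40°: θ ← 0° +40° = 40°
rotate link 1 by +17°: θ ← 40° +17° = 57°
rotate link 1 by +71°: θ ← 57° +71° = 128°
rotate link 1 by +29°: θ ← 128° +29° = 157°
rotate link 1 by -13°: θ ← 157° -13° = 144°
h = r sin θ − e = 34.679330 − 15 = 19.679330
sin φ = h / L = 19.679330 / 120 = 0.16399442
φ = arcsin(0.16399442) = 9.438823°

9.4388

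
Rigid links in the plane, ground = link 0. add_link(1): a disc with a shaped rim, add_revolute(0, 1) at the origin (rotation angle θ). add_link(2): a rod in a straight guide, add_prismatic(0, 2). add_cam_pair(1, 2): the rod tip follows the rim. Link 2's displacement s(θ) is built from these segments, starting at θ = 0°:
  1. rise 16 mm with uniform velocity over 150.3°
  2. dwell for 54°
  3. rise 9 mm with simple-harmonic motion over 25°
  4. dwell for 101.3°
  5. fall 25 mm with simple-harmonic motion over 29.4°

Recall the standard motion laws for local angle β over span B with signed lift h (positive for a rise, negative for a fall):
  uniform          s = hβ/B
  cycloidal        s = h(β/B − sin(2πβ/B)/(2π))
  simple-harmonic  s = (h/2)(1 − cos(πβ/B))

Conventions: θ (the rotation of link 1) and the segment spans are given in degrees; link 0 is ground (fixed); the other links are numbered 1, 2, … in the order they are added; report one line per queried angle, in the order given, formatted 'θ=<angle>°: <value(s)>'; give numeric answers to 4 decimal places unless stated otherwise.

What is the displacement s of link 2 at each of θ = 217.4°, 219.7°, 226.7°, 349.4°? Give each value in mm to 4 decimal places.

segment 1 (0° to 150.3°, uniform, h = 16) is passed completely: s = 0.0000 + (16) = 16.0000
segment 2 (150.3° to 204.3°, dwell): s unchanged at 16.0000
θ = 217.4° falls in segment 3 (204.3° to 229.3°, simple-harmonic, h = 9): β = 217.4 − 204.3 = 13.1°, B = 25°; Δs = 9/2·(1 − cos(π·0.5240)) = 4.8390; s = 16.0000 + 4.8390 = 20.8390
θ = 219.7° falls in segment 3 (204.3° to 229.3°, simple-harmonic, h = 9): β = 219.7 − 204.3 = 15.4°, B = 25°; Δs = 9/2·(1 − cos(π·0.6160)) = 6.1039; s = 16.0000 + 6.1039 = 22.1039
θ = 226.7° falls in segment 3 (204.3° to 229.3°, simple-harmonic, h = 9): β = 226.7 − 204.3 = 22.4°, B = 25°; Δs = 9/2·(1 − cos(π·0.8960)) = 8.7619; s = 16.0000 + 8.7619 = 24.7619
segment 3 (204.3° to 229.3°, simple-harmonic, h = 9) is passed completely: s = 16.0000 + (9) = 25.0000
segment 4 (229.3° to 330.6°, dwell): s unchanged at 25.0000
θ = 349.4° falls in segment 5 (330.6° to 360°, simple-harmonic, h = -25): β = 349.4 − 330.6 = 18.8°, B = 29.4°; Δs = -25/2·(1 − cos(π·0.6395)) = -17.8029; s = 25.0000 − 17.8029 = 7.1971

θ=217.4°: 20.8390
θ=219.7°: 22.1039
θ=226.7°: 24.7619
θ=349.4°: 7.1971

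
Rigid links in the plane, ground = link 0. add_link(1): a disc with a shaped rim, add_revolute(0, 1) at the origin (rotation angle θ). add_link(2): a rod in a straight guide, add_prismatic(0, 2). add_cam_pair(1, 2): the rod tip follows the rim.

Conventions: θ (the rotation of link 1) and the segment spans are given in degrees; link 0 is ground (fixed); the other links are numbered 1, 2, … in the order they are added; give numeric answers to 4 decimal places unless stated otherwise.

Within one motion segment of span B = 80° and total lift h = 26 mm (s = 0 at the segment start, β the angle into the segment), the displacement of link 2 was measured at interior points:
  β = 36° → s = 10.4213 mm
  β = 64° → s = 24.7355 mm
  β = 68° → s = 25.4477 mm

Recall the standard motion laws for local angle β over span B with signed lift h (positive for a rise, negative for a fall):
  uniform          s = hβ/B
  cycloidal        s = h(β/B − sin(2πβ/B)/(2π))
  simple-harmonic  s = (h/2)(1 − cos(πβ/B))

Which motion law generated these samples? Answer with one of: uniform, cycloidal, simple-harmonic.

candidates at β/B = r: uniform s = h·r (linear in β); cycloidal s = h·(r − sin(2πr)/(2π)); simple-harmonic s = (h/2)(1 − cos(πr))
β=36°: printed 10.4213 | uniform 11.7000, cycloidal 10.4213, simple-harmonic 10.9664
β=64°: printed 24.7355 | uniform 20.8000, cycloidal 24.7355, simple-harmonic 23.5172
β=68°: printed 25.4477 | uniform 22.1000, cycloidal 25.4477, simple-harmonic 24.5831
only one law matches every sample → cycloidal

cycloidal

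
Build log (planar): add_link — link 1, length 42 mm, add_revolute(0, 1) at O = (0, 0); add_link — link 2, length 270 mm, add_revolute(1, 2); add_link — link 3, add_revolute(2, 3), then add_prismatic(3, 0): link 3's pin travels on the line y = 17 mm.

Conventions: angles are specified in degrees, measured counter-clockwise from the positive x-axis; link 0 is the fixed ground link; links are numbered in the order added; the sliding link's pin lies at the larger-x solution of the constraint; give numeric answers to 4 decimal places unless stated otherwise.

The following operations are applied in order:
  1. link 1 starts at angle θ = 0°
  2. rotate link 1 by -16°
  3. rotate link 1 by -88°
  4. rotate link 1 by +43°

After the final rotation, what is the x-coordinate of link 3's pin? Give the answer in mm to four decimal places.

geometry: r = 42 mm, L = 270 mm, e = 17 mm; θ starts at 0°
rotate link 1 by -16°: θ ← 0° -16° = -16°
rotate link 1 by -88°: θ ← -16° -88° = -104°
rotate link 1 by +43°: θ ← -104° +43° = -61°
crank pin P = (r cos θ, r sin θ) = (20.362004, -36.734028)
h = r sin θ − e = -36.734028 − 17 = -53.734028
x = r cos θ + √(L² − h²) = 20.362004 + 264.599044 = 284.961048

284.9610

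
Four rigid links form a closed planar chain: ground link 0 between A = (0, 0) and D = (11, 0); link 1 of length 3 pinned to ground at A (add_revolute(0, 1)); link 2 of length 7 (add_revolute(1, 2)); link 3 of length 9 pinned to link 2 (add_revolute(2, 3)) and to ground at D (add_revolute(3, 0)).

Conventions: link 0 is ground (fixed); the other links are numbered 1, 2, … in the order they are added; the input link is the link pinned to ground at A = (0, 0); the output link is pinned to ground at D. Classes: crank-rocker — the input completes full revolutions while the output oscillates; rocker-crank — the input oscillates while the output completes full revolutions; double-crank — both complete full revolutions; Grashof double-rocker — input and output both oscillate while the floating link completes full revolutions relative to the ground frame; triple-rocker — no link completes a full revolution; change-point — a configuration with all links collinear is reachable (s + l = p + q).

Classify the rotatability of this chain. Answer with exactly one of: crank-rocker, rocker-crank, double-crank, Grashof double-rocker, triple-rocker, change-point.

lengths: ground=11, input=3, coupler=7, output=9
sorted: s=3 (shortest), l=11 (longest), p+q=16
s + l = 14 vs p + q = 16
s + l < p + q (Grashof) with shortest = input link → crank-rocker

crank-rocker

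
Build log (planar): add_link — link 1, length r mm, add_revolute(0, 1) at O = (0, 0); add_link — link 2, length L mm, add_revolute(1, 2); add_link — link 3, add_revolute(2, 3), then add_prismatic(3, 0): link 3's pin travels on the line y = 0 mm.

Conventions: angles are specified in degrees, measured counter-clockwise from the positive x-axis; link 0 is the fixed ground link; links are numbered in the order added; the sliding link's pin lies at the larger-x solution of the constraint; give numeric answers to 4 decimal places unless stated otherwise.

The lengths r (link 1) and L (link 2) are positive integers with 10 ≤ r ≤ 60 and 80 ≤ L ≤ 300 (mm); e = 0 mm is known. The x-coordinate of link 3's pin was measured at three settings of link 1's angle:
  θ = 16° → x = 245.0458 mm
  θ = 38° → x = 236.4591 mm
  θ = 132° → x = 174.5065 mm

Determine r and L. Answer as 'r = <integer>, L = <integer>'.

constraint per measurement: (x − r cos θ)² + (r sin θ − e)² = L²
subtracting the θ₁ and θ₂ equations cancels the r² and L² terms:
r = (x₁² − x₂²) / (2[(x₁cos θ₁ + e sin θ₁) − (x₂cos θ₂ + e sin θ₂)]) = 41.9999 → r = 42
L² = (x₁ − r cos θ₁)² + (r sin θ₁ − e)² = 42024.9802 → L = 205.0000 → L = 205
check at θ₃=132°: x = 174.5065 (printed 174.5065) ✓

r = 42, L = 205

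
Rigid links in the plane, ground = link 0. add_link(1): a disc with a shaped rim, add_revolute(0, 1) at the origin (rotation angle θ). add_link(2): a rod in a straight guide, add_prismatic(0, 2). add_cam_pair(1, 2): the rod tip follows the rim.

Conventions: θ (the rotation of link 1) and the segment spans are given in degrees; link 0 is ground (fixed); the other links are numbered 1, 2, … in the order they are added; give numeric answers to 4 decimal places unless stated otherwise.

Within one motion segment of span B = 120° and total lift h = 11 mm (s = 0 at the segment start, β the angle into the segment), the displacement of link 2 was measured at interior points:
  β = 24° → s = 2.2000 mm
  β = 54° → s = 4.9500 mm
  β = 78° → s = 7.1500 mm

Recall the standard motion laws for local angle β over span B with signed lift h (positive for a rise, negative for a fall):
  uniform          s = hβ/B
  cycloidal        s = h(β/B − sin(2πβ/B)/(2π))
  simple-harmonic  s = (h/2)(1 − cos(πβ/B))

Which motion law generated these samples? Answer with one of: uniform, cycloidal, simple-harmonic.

candidates at β/B = r: uniform s = h·r (linear in β); cycloidal s = h·(r − sin(2πr)/(2π)); simple-harmonic s = (h/2)(1 − cos(πr))
β=24°: printed 2.2000 | uniform 2.2000, cycloidal 0.5350, simple-harmonic 1.0504
β=54°: printed 4.9500 | uniform 4.9500, cycloidal 4.4090, simple-harmonic 4.6396
β=78°: printed 7.1500 | uniform 7.1500, cycloidal 8.5663, simple-harmonic 7.9969
only one law matches every sample → uniform

uniform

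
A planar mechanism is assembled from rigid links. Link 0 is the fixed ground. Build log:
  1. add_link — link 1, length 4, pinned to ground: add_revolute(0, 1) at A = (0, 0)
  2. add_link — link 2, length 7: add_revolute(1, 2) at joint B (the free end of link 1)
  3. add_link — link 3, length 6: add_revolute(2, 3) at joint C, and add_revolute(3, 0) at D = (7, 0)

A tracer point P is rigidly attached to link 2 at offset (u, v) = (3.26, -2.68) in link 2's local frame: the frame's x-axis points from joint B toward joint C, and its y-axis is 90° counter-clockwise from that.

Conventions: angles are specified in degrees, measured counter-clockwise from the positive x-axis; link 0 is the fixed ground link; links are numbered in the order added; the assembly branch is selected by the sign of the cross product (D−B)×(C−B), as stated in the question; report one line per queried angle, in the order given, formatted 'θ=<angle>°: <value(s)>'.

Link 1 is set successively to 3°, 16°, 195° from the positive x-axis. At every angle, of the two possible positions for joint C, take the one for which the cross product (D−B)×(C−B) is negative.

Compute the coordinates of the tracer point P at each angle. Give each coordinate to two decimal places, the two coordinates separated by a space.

A=(0,0), D=(7.00,0)
θ=3°: B = A + 4.00·(cos3°, sin3°) = (3.9945, 0.2093)
θ=3°: |BD| = 3.0128
θ=3°: circle(B,7.00) ∩ circle(D,6.00): a=3.6639, h=5.9646
θ=3°:   candidates: C₊=(8.0640,5.9049) cross=17.970; C₋=(7.2351,-5.9954) cross=-17.970
θ=3°:   branch - wants cross < 0 → take C=(7.2351,-5.9954) (cross=-17.970)
θ=3°: ex = (C−B)/|BC| = (0.4629,-0.8864); ey = (0.8864,0.4629)
θ=3°: P = B + 3.26·ex + -2.68·ey = (3.1282,-3.9210)
θ=16°: B = A + 4.00·(cos16°, sin16°) = (3.8450, 1.1025)
θ=16°: |BD| = 3.3421
θ=16°: circle(B,7.00) ∩ circle(D,6.00): a=3.6159, h=5.9937
θ=16°:   candidates: C₊=(9.2359,5.5678) cross=20.031; C₋=(5.2812,-5.7485) cross=-20.031
θ=16°:   branch - wants cross < 0 → take C=(5.2812,-5.7485) (cross=-20.031)
θ=16°: ex = (C−B)/|BC| = (0.2052,-0.9787); ey = (0.9787,0.2052)
θ=16°: P = B + 3.26·ex + -2.68·ey = (1.8909,-2.6379)
θ=195°: B = A + 4.00·(cos195°, sin195°) = (-3.8637, -1.0353)
θ=195°: |BD| = 10.9129
θ=195°: circle(B,7.00) ∩ circle(D,6.00): a=6.0521, h=3.5174
θ=195°:   candidates: C₊=(1.8274,3.0404) cross=38.385; C₋=(2.4948,-3.9627) cross=-38.385
θ=195°:   branch - wants cross < 0 → take C=(2.4948,-3.9627) (cross=-38.385)
θ=195°: ex = (C−B)/|BC| = (0.9084,-0.4182); ey = (0.4182,0.9084)
θ=195°: P = B + 3.26·ex + -2.68·ey = (-2.0233,-4.8330)

θ=3°: 3.13 -3.92
θ=16°: 1.89 -2.64
θ=195°: -2.02 -4.83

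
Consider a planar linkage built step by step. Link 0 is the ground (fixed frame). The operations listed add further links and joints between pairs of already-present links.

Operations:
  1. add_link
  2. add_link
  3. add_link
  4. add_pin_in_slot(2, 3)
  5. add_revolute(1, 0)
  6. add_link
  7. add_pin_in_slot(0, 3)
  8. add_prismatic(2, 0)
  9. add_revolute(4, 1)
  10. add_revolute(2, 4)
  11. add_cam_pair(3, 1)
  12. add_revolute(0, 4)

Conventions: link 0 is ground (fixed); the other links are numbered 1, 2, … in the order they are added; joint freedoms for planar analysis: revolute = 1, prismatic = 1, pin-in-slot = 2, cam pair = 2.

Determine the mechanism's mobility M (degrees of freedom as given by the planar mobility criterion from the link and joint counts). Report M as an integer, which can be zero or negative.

L=1 J1=0 J2=0
add link → L=2 J1=0 J2=0
add link → L=3 J1=0 J2=0
add link → L=4 J1=0 J2=0
PS@2,3 dof=2 J2 → L=4 J1=0 J2=1
R@1,0 dof=1 J1 → L=4 J1=1 J2=1
add link → L=5 J1=1 J2=1
PS@0,3 dof=2 J2 → L=5 J1=1 J2=2
P@2,0 dof=1 J1 → L=5 J1=2 J2=2
R@4,1 dof=1 J1 → L=5 J1=3 J2=2
R@2,4 dof=1 J1 → L=5 J1=4 J2=2
C@3,1 dof=2 J2 → L=5 J1=4 J2=3
R@0,4 dof=1 J1 → L=5 J1=5 J2=3
M=3(L−1)−2J1−J2=3·4−2·5−3=-1

M = -1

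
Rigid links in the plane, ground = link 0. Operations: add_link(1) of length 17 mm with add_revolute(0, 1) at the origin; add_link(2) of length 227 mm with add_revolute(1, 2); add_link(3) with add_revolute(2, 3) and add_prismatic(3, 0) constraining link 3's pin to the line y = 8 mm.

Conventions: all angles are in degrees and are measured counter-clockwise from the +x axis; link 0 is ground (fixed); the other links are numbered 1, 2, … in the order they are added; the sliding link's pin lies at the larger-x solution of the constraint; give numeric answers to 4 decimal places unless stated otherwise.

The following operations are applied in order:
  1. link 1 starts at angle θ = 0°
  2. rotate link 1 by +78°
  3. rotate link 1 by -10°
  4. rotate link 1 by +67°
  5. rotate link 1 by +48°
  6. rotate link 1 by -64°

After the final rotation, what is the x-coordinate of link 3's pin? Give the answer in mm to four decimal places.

geometry: r = 17 mm, L = 227 mm, e = 8 mm; θ starts at 0°
rotate link 1 by +78°: θ ← 0° +78° = 78°
rotate link 1 by -10°: θ ← 78° -10° = 68°
rotate link 1 by +67°: θ ← 68° +67° = 135°
rotate link 1 by +48°: θ ← 135° +48° = 183°
rotate link 1 by -64°: θ ← 183° -64° = 119°
crank pin P = (r cos θ, r sin θ) = (-8.241764, 14.868535)
h = r sin θ − e = 14.868535 − 8 = 6.868535
x = r cos θ + √(L² − h²) = -8.241764 + 226.896063 = 218.654299

218.6543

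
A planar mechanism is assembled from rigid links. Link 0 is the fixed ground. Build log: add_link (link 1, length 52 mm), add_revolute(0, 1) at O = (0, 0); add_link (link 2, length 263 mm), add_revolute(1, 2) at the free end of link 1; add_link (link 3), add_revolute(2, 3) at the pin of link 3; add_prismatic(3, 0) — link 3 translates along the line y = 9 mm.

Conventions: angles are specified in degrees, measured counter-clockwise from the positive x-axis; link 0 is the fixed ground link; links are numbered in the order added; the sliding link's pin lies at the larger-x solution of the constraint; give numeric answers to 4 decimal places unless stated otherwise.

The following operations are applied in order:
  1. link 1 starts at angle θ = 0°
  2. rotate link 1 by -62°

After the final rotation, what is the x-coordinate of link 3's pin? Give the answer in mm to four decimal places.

geometry: r = 52 mm, L = 263 mm, e = 9 mm; θ starts at 0°
rotate link 1 by -62°: θ ← 0° -62° = -62°
crank pin P = (r cos θ, r sin θ) = (24.412521, -45.913275)
h = r sin θ − e = -45.913275 − 9 = -54.913275
x = r cos θ + √(L² − h²) = 24.412521 + 257.203290 = 281.615811

281.6158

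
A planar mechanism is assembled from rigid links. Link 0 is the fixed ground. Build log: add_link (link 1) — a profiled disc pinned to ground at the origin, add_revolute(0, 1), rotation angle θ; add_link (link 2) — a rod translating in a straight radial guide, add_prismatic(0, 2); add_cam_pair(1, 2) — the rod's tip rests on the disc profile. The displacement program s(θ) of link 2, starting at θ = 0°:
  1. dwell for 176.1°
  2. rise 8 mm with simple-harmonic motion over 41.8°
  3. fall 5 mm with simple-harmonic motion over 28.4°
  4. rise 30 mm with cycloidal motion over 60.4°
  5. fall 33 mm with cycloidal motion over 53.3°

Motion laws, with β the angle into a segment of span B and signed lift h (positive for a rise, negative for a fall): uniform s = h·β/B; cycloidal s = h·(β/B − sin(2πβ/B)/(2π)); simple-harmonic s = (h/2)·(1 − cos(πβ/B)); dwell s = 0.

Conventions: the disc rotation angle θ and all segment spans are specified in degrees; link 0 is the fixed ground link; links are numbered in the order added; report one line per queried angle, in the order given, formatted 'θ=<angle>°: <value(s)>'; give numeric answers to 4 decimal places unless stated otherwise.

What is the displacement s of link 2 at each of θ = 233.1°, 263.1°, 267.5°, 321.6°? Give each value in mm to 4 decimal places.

seg 1 [0°–176.1°] dwell: s stays 0.0000
seg 2 [176.1°–217.9°] simple-harmonic, h=8: full span → s += 8 → s = 8.0000
seg 3 [217.9°–246.3°] simple-harmonic, h=-5: θ=233.1° here. β=15.2, B=28.4. -5/2·(1 − cos(π·0.5352)) = -2.7760 → s = 5.2240
seg 3 [217.9°–246.3°] simple-harmonic, h=-5: full span → s += -5 → s = 3.0000
seg 4 [246.3°–306.7°] cycloidal, h=30: θ=263.1° here. β=16.8, B=60.4. 30·(0.2781 − sin(2π·0.2781)/(2π)) = 3.6442 → s = 6.6442
seg 4 [246.3°–306.7°] cycloidal, h=30: θ=267.5° here. β=21.2, B=60.4. 30·(0.3510 − sin(2π·0.3510)/(2π)) = 6.6846 → s = 9.6846
seg 4 [246.3°–306.7°] cycloidal, h=30: full span → s += 30 → s = 33.0000
seg 5 [306.7°–360°] cycloidal, h=-33: θ=321.6° here. β=14.9, B=53.3. -33·(0.2795 − sin(2π·0.2795)/(2π)) = -4.0633 → s = 28.9367

θ=233.1°: 5.2240
θ=263.1°: 6.6442
θ=267.5°: 9.6846
θ=321.6°: 28.9367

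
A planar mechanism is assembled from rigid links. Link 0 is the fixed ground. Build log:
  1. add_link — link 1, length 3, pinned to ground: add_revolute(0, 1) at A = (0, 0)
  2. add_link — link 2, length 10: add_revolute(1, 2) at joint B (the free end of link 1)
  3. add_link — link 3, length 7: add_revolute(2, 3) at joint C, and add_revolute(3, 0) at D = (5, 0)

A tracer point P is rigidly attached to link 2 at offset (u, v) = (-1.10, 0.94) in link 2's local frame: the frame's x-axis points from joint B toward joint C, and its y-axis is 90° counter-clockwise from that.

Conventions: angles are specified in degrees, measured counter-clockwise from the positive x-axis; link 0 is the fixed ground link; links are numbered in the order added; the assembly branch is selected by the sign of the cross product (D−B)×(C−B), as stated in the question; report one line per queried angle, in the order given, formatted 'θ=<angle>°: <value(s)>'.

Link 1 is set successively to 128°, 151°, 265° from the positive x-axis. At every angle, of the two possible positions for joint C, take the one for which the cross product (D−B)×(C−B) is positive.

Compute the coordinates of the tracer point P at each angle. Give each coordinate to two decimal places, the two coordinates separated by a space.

A=(0,0), D=(5.00,0)
θ=128°: B = A + 3.00·(cos128°, sin128°) = (-1.8470, 2.3640)
θ=128°: |BD| = 7.2436
θ=128°: circle(B,10.00) ∩ circle(D,7.00): a=7.1421, h=6.9993
θ=128°:   candidates: C₊=(7.1884,6.6491) cross=50.700; C₋=(2.6198,-6.5829) cross=-50.700
θ=128°:   branch + wants cross > 0 → take C=(7.1884,6.6491) (cross=50.700)
θ=128°: ex = (C−B)/|BC| = (0.9035,0.4285); ey = (-0.4285,0.9035)
θ=128°: P = B + -1.10·ex + 0.94·ey = (-3.2437,2.7420)
θ=151°: B = A + 3.00·(cos151°, sin151°) = (-2.6239, 1.4544)
θ=151°: |BD| = 7.7614
θ=151°: circle(B,10.00) ∩ circle(D,7.00): a=7.1662, h=6.9747
θ=151°:   candidates: C₊=(5.7224,6.9626) cross=54.133; C₋=(3.1084,-6.7396) cross=-54.133
θ=151°:   branch + wants cross > 0 → take C=(5.7224,6.9626) (cross=54.133)
θ=151°: ex = (C−B)/|BC| = (0.8346,0.5508); ey = (-0.5508,0.8346)
θ=151°: P = B + -1.10·ex + 0.94·ey = (-4.0597,1.6331)
θ=265°: B = A + 3.00·(cos265°, sin265°) = (-0.2615, -2.9886)
θ=265°: |BD| = 6.0510
θ=265°: circle(B,10.00) ∩ circle(D,7.00): a=7.2397, h=6.8983
θ=265°:   candidates: C₊=(2.6265,6.5853) cross=41.742; C₋=(9.4407,-5.4112) cross=-41.742
θ=265°:   branch + wants cross > 0 → take C=(2.6265,6.5853) (cross=41.742)
θ=265°: ex = (C−B)/|BC| = (0.2888,0.9574); ey = (-0.9574,0.2888)
θ=265°: P = B + -1.10·ex + 0.94·ey = (-1.4791,-3.7702)

θ=128°: -3.24 2.74
θ=151°: -4.06 1.63
θ=265°: -1.48 -3.77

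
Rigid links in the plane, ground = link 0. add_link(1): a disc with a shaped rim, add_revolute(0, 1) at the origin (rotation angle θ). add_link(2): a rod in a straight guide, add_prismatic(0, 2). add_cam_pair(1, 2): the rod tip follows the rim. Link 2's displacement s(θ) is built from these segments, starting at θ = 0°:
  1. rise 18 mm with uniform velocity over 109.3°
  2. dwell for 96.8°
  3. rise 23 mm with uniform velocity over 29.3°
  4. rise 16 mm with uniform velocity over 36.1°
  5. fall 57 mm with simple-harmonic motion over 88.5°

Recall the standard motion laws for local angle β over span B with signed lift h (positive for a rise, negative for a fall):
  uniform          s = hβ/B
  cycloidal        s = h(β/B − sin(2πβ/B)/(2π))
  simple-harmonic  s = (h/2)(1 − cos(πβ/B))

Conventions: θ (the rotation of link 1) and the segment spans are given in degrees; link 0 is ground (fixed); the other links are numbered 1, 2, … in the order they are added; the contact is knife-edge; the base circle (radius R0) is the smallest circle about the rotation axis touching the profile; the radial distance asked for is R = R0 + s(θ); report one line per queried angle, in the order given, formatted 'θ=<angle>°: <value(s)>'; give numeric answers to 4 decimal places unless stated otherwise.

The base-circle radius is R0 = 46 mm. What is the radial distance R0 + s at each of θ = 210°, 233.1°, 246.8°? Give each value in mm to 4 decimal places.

segment 1 (0° to 109.3°, uniform, h = 18) is passed completely: s = 0.0000 + (18) = 18.0000
segment 2 (109.3° to 206.1°, dwell): s unchanged at 18.0000
θ = 210° falls in segment 3 (206.1° to 235.4°, uniform, h = 23): β = 210 − 206.1 = 3.9°, B = 29.3°; Δs = 23·3.9/29.3 = 3.0614; s = 18.0000 + 3.0614 = 21.0614
θ = 233.1° falls in segment 3 (206.1° to 235.4°, uniform, h = 23): β = 233.1 − 206.1 = 27°, B = 29.3°; Δs = 23·27/29.3 = 21.1945; s = 18.0000 + 21.1945 = 39.1945
segment 3 (206.1° to 235.4°, uniform, h = 23) is passed completely: s = 18.0000 + (23) = 41.0000
θ = 246.8° falls in segment 4 (235.4° to 271.5°, uniform, h = 16): β = 246.8 − 235.4 = 11.4°, B = 36.1°; Δs = 16·11.4/36.1 = 5.0526; s = 41.0000 + 5.0526 = 46.0526
θ=210°: R = R0 + s = 46 + 21.0614 = 67.0614
θ=233.1°: R = R0 + s = 46 + 39.1945 = 85.1945
θ=246.8°: R = R0 + s = 46 + 46.0526 = 92.0526

θ=210°: 67.0614
θ=233.1°: 85.1945
θ=246.8°: 92.0526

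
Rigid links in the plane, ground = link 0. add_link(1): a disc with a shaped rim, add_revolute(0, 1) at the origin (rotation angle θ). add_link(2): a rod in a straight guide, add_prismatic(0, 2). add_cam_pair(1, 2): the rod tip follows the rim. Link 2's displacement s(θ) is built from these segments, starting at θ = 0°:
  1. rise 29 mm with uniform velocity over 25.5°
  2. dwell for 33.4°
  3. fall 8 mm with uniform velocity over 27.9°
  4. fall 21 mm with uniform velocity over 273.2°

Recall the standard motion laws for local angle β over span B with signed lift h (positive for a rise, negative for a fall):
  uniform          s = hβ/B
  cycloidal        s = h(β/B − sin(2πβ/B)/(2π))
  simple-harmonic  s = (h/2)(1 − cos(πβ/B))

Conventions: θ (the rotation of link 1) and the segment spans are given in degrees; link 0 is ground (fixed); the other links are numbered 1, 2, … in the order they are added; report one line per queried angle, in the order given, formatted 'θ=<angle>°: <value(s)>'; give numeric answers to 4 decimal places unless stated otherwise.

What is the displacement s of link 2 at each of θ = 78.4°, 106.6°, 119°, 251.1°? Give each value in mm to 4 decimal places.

segment 1 (0° to 25.5°, uniform, h = 29) is passed completely: s = 0.0000 + (29) = 29.0000
segment 2 (25.5° to 58.9°, dwell): s unchanged at 29.0000
θ = 78.4° falls in segment 3 (58.9° to 86.8°, uniform, h = -8): β = 78.4 − 58.9 = 19.5°, B = 27.9°; Δs = -8·19.5/27.9 = -5.5914; s = 29.0000 − 5.5914 = 23.4086
segment 3 (58.9° to 86.8°, uniform, h = -8) is passed completely: s = 29.0000 + (-8) = 21.0000
θ = 106.6° falls in segment 4 (86.8° to 360°, uniform, h = -21): β = 106.6 − 86.8 = 19.8°, B = 273.2°; Δs = -21·19.8/273.2 = -1.5220; s = 21.0000 − 1.5220 = 19.4780
θ = 119° falls in segment 4 (86.8° to 360°, uniform, h = -21): β = 119 − 86.8 = 32.2°, B = 273.2°; Δs = -21·32.2/273.2 = -2.4751; s = 21.0000 − 2.4751 = 18.5249
θ = 251.1° falls in segment 4 (86.8° to 360°, uniform, h = -21): β = 251.1 − 86.8 = 164.3°, B = 273.2°; Δs = -21·164.3/273.2 = -12.6292; s = 21.0000 − 12.6292 = 8.3708

θ=78.4°: 23.4086
θ=106.6°: 19.4780
θ=119°: 18.5249
θ=251.1°: 8.3708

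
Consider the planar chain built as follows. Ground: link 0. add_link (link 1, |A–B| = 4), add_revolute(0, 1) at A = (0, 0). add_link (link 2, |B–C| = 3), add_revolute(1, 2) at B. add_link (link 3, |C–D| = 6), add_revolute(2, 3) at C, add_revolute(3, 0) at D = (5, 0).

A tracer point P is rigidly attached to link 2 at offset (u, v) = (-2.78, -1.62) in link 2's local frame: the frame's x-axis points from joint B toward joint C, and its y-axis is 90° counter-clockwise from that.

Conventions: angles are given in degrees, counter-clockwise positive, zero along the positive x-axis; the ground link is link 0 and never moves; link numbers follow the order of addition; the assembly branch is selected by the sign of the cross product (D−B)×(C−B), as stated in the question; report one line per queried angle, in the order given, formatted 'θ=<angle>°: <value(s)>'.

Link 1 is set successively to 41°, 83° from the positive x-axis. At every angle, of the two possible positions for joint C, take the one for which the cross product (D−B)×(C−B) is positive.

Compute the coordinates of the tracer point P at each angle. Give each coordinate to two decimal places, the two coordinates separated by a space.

A=(0,0), D=(5.00,0)
θ=41°: B = A + 4.00·(cos41°, sin41°) = (3.0188, 2.6242)
θ=41°: |BD| = 3.2881
θ=41°: circle(B,3.00) ∩ circle(D,6.00): a=-2.4617, h=1.7147
θ=41°:   candidates: C₊=(2.9041,5.6220) cross=5.638; C₋=(0.1671,3.5557) cross=-5.638
θ=41°:   branch + wants cross > 0 → take C=(2.9041,5.6220) (cross=5.638)
θ=41°: ex = (C−B)/|BC| = (-0.0382,0.9993); ey = (-0.9993,-0.0382)
θ=41°: P = B + -2.78·ex + -1.62·ey = (4.7439,-0.0918)
θ=83°: B = A + 4.00·(cos83°, sin83°) = (0.4875, 3.9702)
θ=83°: |BD| = 6.0104
θ=83°: circle(B,3.00) ∩ circle(D,6.00): a=0.7591, h=2.9024
θ=83°:   candidates: C₊=(2.9746,5.6478) cross=17.444; C₋=(-0.8597,1.2897) cross=-17.444
θ=83°:   branch + wants cross > 0 → take C=(2.9746,5.6478) (cross=17.444)
θ=83°: ex = (C−B)/|BC| = (0.8290,0.5592); ey = (-0.5592,0.8290)
θ=83°: P = B + -2.78·ex + -1.62·ey = (-0.9113,1.0726)

θ=41°: 4.74 -0.09
θ=83°: -0.91 1.07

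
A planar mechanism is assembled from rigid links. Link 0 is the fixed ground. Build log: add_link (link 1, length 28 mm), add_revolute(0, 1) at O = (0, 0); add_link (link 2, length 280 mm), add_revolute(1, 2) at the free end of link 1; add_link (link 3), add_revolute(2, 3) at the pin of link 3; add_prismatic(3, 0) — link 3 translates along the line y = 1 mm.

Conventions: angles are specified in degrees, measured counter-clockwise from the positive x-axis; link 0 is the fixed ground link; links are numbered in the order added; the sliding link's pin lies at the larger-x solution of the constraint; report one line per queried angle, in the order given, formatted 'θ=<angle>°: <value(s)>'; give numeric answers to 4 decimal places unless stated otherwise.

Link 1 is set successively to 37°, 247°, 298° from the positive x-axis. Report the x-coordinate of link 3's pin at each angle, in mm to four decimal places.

geometry: r = 28 mm, L = 280 mm, e = 1 mm
θ=37°: crank pin P = (r cos θ, r sin θ) = (22.361794, 16.850821)
θ=37°: h = r sin θ − e = 16.850821 − 1 = 15.850821
θ=37°: x = r cos θ + √(L² − h²) = 22.361794 + 279.550982 = 301.912776
θ=247°: crank pin P = (r cos θ, r sin θ) = (-10.940472, -25.774136)
θ=247°: h = r sin θ − e = -25.774136 − 1 = -26.774136
θ=247°: x = r cos θ + √(L² − h²) = -10.940472 + 278.716963 = 267.776492
θ=298°: crank pin P = (r cos θ, r sin θ) = (13.145204, -24.722533)
θ=298°: h = r sin θ − e = -24.722533 − 1 = -25.722533
θ=298°: x = r cos θ + √(L² − h²) = 13.145204 + 278.815981 = 291.961185

θ=37°: 301.9128
θ=247°: 267.7765
θ=298°: 291.9612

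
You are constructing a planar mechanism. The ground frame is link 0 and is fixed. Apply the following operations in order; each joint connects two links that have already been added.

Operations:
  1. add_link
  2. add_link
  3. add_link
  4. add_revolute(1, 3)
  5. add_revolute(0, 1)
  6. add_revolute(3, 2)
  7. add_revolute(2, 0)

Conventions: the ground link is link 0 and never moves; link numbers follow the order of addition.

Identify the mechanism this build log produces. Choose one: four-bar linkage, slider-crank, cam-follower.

links: 4 (incl. ground); joints: 4 revolute, 0 prismatic, 0 higher (cam) pair, forming one closed loop
4 links in a single 4R loop → four-bar linkage

four-bar linkage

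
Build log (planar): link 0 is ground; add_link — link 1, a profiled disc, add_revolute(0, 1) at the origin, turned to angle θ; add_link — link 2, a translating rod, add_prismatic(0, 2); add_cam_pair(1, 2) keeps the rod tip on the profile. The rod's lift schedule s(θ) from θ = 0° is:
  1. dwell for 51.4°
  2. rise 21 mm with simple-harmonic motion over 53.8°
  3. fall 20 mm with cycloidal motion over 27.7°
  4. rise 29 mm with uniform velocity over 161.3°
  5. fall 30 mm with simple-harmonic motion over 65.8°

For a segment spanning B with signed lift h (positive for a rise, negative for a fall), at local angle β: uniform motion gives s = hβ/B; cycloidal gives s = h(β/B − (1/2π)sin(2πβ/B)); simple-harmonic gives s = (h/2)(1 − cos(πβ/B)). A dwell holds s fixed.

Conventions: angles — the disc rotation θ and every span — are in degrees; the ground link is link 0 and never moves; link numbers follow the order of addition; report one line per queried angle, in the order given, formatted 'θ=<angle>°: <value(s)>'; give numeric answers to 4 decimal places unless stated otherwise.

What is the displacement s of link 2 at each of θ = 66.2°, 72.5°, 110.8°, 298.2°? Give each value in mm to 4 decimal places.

seg 1 [0°–51.4°] dwell: s stays 0.0000
seg 2 [51.4°–105.2°] simple-harmonic, h=21: θ=66.2° here. β=14.8, B=53.8. 21/2·(1 − cos(π·0.2751)) = 3.6831 → s = 3.6831
seg 2 [51.4°–105.2°] simple-harmonic, h=21: θ=72.5° here. β=21.1, B=53.8. 21/2·(1 − cos(π·0.3922)) = 7.0114 → s = 7.0114
seg 2 [51.4°–105.2°] simple-harmonic, h=21: full span → s += 21 → s = 21.0000
seg 3 [105.2°–132.9°] cycloidal, h=-20: θ=110.8° here. β=5.6, B=27.7. -20·(0.2022 − sin(2π·0.2022)/(2π)) = -1.0029 → s = 19.9971
seg 3 [105.2°–132.9°] cycloidal, h=-20: full span → s += -20 → s = 1.0000
seg 4 [132.9°–294.2°] uniform, h=29: full span → s += 29 → s = 30.0000
seg 5 [294.2°–360°] simple-harmonic, h=-30: θ=298.2° here. β=4, B=65.8. -30/2·(1 − cos(π·0.0608)) = -0.2727 → s = 29.7273

θ=66.2°: 3.6831
θ=72.5°: 7.0114
θ=110.8°: 19.9971
θ=298.2°: 29.7273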